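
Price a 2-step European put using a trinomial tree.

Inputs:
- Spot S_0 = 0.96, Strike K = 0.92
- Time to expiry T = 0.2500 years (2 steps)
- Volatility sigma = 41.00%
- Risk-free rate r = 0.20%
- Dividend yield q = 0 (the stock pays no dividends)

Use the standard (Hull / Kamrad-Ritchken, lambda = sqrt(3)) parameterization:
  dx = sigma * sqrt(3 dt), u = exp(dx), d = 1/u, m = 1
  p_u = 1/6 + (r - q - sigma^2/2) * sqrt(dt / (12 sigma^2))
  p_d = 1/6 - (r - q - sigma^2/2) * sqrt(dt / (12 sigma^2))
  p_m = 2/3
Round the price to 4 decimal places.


dt = T/N = 0.125000; dx = sigma*sqrt(3*dt) = 0.251073
u = exp(dx) = 1.285404; d = 1/u = 0.777966
p_u = 0.146242, p_m = 0.666667, p_d = 0.187092
Discount per step: exp(-r*dt) = 0.999750
Stock lattice S(k, j) with j the centered position index:
  k=0: S(0,+0) = 0.9600
  k=1: S(1,-1) = 0.7468; S(1,+0) = 0.9600; S(1,+1) = 1.2340
  k=2: S(2,-2) = 0.5810; S(2,-1) = 0.7468; S(2,+0) = 0.9600; S(2,+1) = 1.2340; S(2,+2) = 1.5862
Terminal payoffs V(N, j) = max(K - S_T, 0):
  V(2,-2) = 0.338978; V(2,-1) = 0.173153; V(2,+0) = 0.000000; V(2,+1) = 0.000000; V(2,+2) = 0.000000
Backward induction: V(k, j) = exp(-r*dt) * [p_u * V(k+1, j+1) + p_m * V(k+1, j) + p_d * V(k+1, j-1)]
  V(1,-1) = exp(-r*dt) * [p_u*0.000000 + p_m*0.173153 + p_d*0.338978] = 0.178810
  V(1,+0) = exp(-r*dt) * [p_u*0.000000 + p_m*0.000000 + p_d*0.173153] = 0.032387
  V(1,+1) = exp(-r*dt) * [p_u*0.000000 + p_m*0.000000 + p_d*0.000000] = 0.000000
  V(0,+0) = exp(-r*dt) * [p_u*0.000000 + p_m*0.032387 + p_d*0.178810] = 0.055032

Answer: Price = V(0,0) = 0.0550


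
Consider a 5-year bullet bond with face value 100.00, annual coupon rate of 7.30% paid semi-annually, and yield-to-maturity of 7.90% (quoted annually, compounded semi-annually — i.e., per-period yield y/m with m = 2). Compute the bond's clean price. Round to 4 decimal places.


Coupon per period c = face * coupon_rate / m = 3.650000
Periods per year m = 2; per-period yield y/m = 0.039500
Number of cashflows N = 10
Cashflows (t years, CF_t, discount factor 1/(1+y/m)^(m*t), PV):
  t = 0.5000: CF_t = 3.650000, DF = 0.962001, PV = 3.511304
  t = 1.0000: CF_t = 3.650000, DF = 0.925446, PV = 3.377877
  t = 1.5000: CF_t = 3.650000, DF = 0.890280, PV = 3.249521
  t = 2.0000: CF_t = 3.650000, DF = 0.856450, PV = 3.126043
  t = 2.5000: CF_t = 3.650000, DF = 0.823906, PV = 3.007256
  t = 3.0000: CF_t = 3.650000, DF = 0.792598, PV = 2.892983
  t = 3.5000: CF_t = 3.650000, DF = 0.762480, PV = 2.783053
  t = 4.0000: CF_t = 3.650000, DF = 0.733507, PV = 2.677299
  t = 4.5000: CF_t = 3.650000, DF = 0.705634, PV = 2.575564
  t = 5.0000: CF_t = 103.650000, DF = 0.678821, PV = 70.359763
Price P = sum_t PV_t = 97.560663

Answer: Price = 97.5607


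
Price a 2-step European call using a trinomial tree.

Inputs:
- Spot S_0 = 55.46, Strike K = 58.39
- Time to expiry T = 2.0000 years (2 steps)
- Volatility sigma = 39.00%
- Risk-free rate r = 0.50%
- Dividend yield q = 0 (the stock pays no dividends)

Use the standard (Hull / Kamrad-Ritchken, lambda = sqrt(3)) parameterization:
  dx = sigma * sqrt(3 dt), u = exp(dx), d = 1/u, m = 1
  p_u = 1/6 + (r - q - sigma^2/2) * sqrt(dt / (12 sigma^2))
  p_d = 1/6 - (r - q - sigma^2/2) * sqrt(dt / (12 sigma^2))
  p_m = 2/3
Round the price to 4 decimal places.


Answer: Price = V(0,0) = 9.6249

Derivation:
dt = T/N = 1.000000; dx = sigma*sqrt(3*dt) = 0.675500
u = exp(dx) = 1.965015; d = 1/u = 0.508902
p_u = 0.114076, p_m = 0.666667, p_d = 0.219257
Discount per step: exp(-r*dt) = 0.995012
Stock lattice S(k, j) with j the centered position index:
  k=0: S(0,+0) = 55.4600
  k=1: S(1,-1) = 28.2237; S(1,+0) = 55.4600; S(1,+1) = 108.9797
  k=2: S(2,-2) = 14.3631; S(2,-1) = 28.2237; S(2,+0) = 55.4600; S(2,+1) = 108.9797; S(2,+2) = 214.1468
Terminal payoffs V(N, j) = max(S_T - K, 0):
  V(2,-2) = 0.000000; V(2,-1) = 0.000000; V(2,+0) = 0.000000; V(2,+1) = 50.589725; V(2,+2) = 155.756780
Backward induction: V(k, j) = exp(-r*dt) * [p_u * V(k+1, j+1) + p_m * V(k+1, j) + p_d * V(k+1, j-1)]
  V(1,-1) = exp(-r*dt) * [p_u*0.000000 + p_m*0.000000 + p_d*0.000000] = 0.000000
  V(1,+0) = exp(-r*dt) * [p_u*50.589725 + p_m*0.000000 + p_d*0.000000] = 5.742289
  V(1,+1) = exp(-r*dt) * [p_u*155.756780 + p_m*50.589725 + p_d*0.000000] = 51.237760
  V(0,+0) = exp(-r*dt) * [p_u*51.237760 + p_m*5.742289 + p_d*0.000000] = 9.624945


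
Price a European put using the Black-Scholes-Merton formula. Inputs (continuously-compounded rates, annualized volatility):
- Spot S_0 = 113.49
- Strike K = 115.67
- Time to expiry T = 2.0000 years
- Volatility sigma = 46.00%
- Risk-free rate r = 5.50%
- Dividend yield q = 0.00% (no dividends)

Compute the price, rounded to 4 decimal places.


d1 = (ln(S/K) + (r - q + 0.5*sigma^2) * T) / (sigma * sqrt(T)) = 0.46511243
d2 = d1 - sigma * sqrt(T) = -0.18542581
exp(-rT) = 0.89583414; exp(-qT) = 1.00000000
P = K * exp(-rT) * N(-d2) - S_0 * exp(-qT) * N(-d1)
N(-d1) = 0.32092547; N(-d2) = 0.57355247
P = 115.6700 * 0.89583414 * 0.57355247 - 113.4900 * 1.00000000 * 0.32092547 = 23.0103

Answer: Price = 23.0103


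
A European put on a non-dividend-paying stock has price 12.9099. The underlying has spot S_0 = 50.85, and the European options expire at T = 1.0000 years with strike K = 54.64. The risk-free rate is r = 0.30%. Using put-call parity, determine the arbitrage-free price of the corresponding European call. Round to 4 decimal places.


Put-call parity: C - P = S_0 * exp(-qT) - K * exp(-rT).
S_0 * exp(-qT) = 50.8500 * 1.00000000 = 50.85000000
K * exp(-rT) = 54.6400 * 0.99700450 = 54.47632563
C = P + S*exp(-qT) - K*exp(-rT)
C = 12.9099 + 50.85000000 - 54.47632563 = 9.2836

Answer: Call price = 9.2836


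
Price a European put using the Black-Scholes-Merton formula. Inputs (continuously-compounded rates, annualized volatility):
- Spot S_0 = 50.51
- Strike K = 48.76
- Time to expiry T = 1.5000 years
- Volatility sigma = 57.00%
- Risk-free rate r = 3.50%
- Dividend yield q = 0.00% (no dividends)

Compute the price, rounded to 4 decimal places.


Answer: Price = 11.1856

Derivation:
d1 = (ln(S/K) + (r - q + 0.5*sigma^2) * T) / (sigma * sqrt(T)) = 0.47476559
d2 = d1 - sigma * sqrt(T) = -0.22333899
exp(-rT) = 0.94885432; exp(-qT) = 1.00000000
P = K * exp(-rT) * N(-d2) - S_0 * exp(-qT) * N(-d1)
N(-d1) = 0.31747703; N(-d2) = 0.58836416
P = 48.7600 * 0.94885432 * 0.58836416 - 50.5100 * 1.00000000 * 0.31747703 = 11.1856


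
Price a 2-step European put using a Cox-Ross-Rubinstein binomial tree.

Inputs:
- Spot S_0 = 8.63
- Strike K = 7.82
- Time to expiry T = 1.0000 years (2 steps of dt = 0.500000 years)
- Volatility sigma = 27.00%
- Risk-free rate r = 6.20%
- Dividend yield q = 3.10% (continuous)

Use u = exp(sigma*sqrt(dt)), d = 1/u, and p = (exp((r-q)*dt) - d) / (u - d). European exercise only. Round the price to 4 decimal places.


dt = T/N = 0.500000
u = exp(sigma*sqrt(dt)) = 1.210361; d = 1/u = 0.826200
p = (exp((r-q)*dt) - d) / (u - d) = 0.493077
Discount per step: exp(-r*dt) = 0.969476
Stock lattice S(k, i) with i counting down-moves:
  k=0: S(0,0) = 8.6300
  k=1: S(1,0) = 10.4454; S(1,1) = 7.1301
  k=2: S(2,0) = 12.6427; S(2,1) = 8.6300; S(2,2) = 5.8909
Terminal payoffs V(N, i) = max(K - S_T, 0):
  V(2,0) = 0.000000; V(2,1) = 0.000000; V(2,2) = 1.929111
Backward induction: V(k, i) = exp(-r*dt) * [p * V(k+1, i) + (1-p) * V(k+1, i+1)].
  V(1,0) = exp(-r*dt) * [p*0.000000 + (1-p)*0.000000] = 0.000000
  V(1,1) = exp(-r*dt) * [p*0.000000 + (1-p)*1.929111] = 0.948061
  V(0,0) = exp(-r*dt) * [p*0.000000 + (1-p)*0.948061] = 0.465925

Answer: Price = V(0,0) = 0.4659


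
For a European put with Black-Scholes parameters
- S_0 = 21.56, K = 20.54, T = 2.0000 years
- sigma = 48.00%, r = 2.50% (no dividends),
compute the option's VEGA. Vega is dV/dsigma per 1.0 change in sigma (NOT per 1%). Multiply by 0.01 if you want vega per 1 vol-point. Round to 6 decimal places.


d1 = 0.4844646969; d2 = -0.1943578130
phi(d1) = 0.3547678829; exp(-qT) = 1.0000000000; exp(-rT) = 0.9512294245
Vega = S * exp(-qT) * phi(d1) * sqrt(T) = 21.5600 * 1.0000000000 * 0.3547678829 * 1.4142135624 = 10.817030

Answer: Vega = 10.817030


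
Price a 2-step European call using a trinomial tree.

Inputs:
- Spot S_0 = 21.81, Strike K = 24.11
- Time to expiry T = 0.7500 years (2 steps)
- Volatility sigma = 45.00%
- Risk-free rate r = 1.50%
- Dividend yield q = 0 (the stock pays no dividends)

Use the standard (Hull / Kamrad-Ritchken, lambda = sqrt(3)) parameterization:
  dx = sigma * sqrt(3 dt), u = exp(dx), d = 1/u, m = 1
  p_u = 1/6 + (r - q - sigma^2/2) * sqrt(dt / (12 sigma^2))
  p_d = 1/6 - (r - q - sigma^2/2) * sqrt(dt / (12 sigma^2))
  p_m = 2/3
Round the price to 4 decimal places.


dt = T/N = 0.375000; dx = sigma*sqrt(3*dt) = 0.477297
u = exp(dx) = 1.611712; d = 1/u = 0.620458
p_u = 0.132784, p_m = 0.666667, p_d = 0.200549
Discount per step: exp(-r*dt) = 0.994391
Stock lattice S(k, j) with j the centered position index:
  k=0: S(0,+0) = 21.8100
  k=1: S(1,-1) = 13.5322; S(1,+0) = 21.8100; S(1,+1) = 35.1514
  k=2: S(2,-2) = 8.3962; S(2,-1) = 13.5322; S(2,+0) = 21.8100; S(2,+1) = 35.1514; S(2,+2) = 56.6540
Terminal payoffs V(N, j) = max(S_T - K, 0):
  V(2,-2) = 0.000000; V(2,-1) = 0.000000; V(2,+0) = 0.000000; V(2,+1) = 11.041443; V(2,+2) = 32.544008
Backward induction: V(k, j) = exp(-r*dt) * [p_u * V(k+1, j+1) + p_m * V(k+1, j) + p_d * V(k+1, j-1)]
  V(1,-1) = exp(-r*dt) * [p_u*0.000000 + p_m*0.000000 + p_d*0.000000] = 0.000000
  V(1,+0) = exp(-r*dt) * [p_u*11.041443 + p_m*0.000000 + p_d*0.000000] = 1.457908
  V(1,+1) = exp(-r*dt) * [p_u*32.544008 + p_m*11.041443 + p_d*0.000000] = 11.616772
  V(0,+0) = exp(-r*dt) * [p_u*11.616772 + p_m*1.457908 + p_d*0.000000] = 2.500362

Answer: Price = V(0,0) = 2.5004


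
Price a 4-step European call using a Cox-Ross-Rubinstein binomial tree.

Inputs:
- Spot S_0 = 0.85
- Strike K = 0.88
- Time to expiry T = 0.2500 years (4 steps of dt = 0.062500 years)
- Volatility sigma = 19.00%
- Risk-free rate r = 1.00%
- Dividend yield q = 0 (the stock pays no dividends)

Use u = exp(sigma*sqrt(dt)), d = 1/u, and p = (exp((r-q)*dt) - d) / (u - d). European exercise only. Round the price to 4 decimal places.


dt = T/N = 0.062500
u = exp(sigma*sqrt(dt)) = 1.048646; d = 1/u = 0.953610
p = (exp((r-q)*dt) - d) / (u - d) = 0.494706
Discount per step: exp(-r*dt) = 0.999375
Stock lattice S(k, i) with i counting down-moves:
  k=0: S(0,0) = 0.8500
  k=1: S(1,0) = 0.8913; S(1,1) = 0.8106
  k=2: S(2,0) = 0.9347; S(2,1) = 0.8500; S(2,2) = 0.7730
  k=3: S(3,0) = 0.9802; S(3,1) = 0.8913; S(3,2) = 0.8106; S(3,3) = 0.7371
  k=4: S(4,0) = 1.0279; S(4,1) = 0.9347; S(4,2) = 0.8500; S(4,3) = 0.7730; S(4,4) = 0.7029
Terminal payoffs V(N, i) = max(S_T - K, 0):
  V(4,0) = 0.147862; V(4,1) = 0.054710; V(4,2) = 0.000000; V(4,3) = 0.000000; V(4,4) = 0.000000
Backward induction: V(k, i) = exp(-r*dt) * [p * V(k+1, i) + (1-p) * V(k+1, i+1)].
  V(3,0) = exp(-r*dt) * [p*0.147862 + (1-p)*0.054710] = 0.100730
  V(3,1) = exp(-r*dt) * [p*0.054710 + (1-p)*0.000000] = 0.027048
  V(3,2) = exp(-r*dt) * [p*0.000000 + (1-p)*0.000000] = 0.000000
  V(3,3) = exp(-r*dt) * [p*0.000000 + (1-p)*0.000000] = 0.000000
  V(2,0) = exp(-r*dt) * [p*0.100730 + (1-p)*0.027048] = 0.063459
  V(2,1) = exp(-r*dt) * [p*0.027048 + (1-p)*0.000000] = 0.013373
  V(2,2) = exp(-r*dt) * [p*0.000000 + (1-p)*0.000000] = 0.000000
  V(1,0) = exp(-r*dt) * [p*0.063459 + (1-p)*0.013373] = 0.038127
  V(1,1) = exp(-r*dt) * [p*0.013373 + (1-p)*0.000000] = 0.006611
  V(0,0) = exp(-r*dt) * [p*0.038127 + (1-p)*0.006611] = 0.022188

Answer: Price = V(0,0) = 0.0222


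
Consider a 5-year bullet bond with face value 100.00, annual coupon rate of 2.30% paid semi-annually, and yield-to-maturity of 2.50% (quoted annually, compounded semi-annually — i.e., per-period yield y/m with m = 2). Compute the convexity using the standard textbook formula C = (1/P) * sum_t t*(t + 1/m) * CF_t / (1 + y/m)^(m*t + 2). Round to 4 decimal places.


Answer: Convexity = 25.0466

Derivation:
Coupon per period c = face * coupon_rate / m = 1.150000
Periods per year m = 2; per-period yield y/m = 0.012500
Number of cashflows N = 10
Cashflows (t years, CF_t, discount factor 1/(1+y/m)^(m*t), PV):
  t = 0.5000: CF_t = 1.150000, DF = 0.987654, PV = 1.135802
  t = 1.0000: CF_t = 1.150000, DF = 0.975461, PV = 1.121780
  t = 1.5000: CF_t = 1.150000, DF = 0.963418, PV = 1.107931
  t = 2.0000: CF_t = 1.150000, DF = 0.951524, PV = 1.094253
  t = 2.5000: CF_t = 1.150000, DF = 0.939777, PV = 1.080744
  t = 3.0000: CF_t = 1.150000, DF = 0.928175, PV = 1.067401
  t = 3.5000: CF_t = 1.150000, DF = 0.916716, PV = 1.054223
  t = 4.0000: CF_t = 1.150000, DF = 0.905398, PV = 1.041208
  t = 4.5000: CF_t = 1.150000, DF = 0.894221, PV = 1.028354
  t = 5.0000: CF_t = 101.150000, DF = 0.883181, PV = 89.333751
Price P = sum_t PV_t = 99.065447
Convexity numerator sum_t t*(t + 1/m) * CF_t / (1+y/m)^(m*t + 2):
  t = 0.5000: term = 0.553966
  t = 1.0000: term = 1.641379
  t = 1.5000: term = 3.242231
  t = 2.0000: term = 5.337006
  t = 2.5000: term = 7.906675
  t = 3.0000: term = 10.932686
  t = 3.5000: term = 14.396953
  t = 4.0000: term = 18.281845
  t = 4.5000: term = 22.570179
  t = 5.0000: term = 2396.393861
Convexity = (1/P) * sum = 2481.256781 / 99.065447 = 25.046642


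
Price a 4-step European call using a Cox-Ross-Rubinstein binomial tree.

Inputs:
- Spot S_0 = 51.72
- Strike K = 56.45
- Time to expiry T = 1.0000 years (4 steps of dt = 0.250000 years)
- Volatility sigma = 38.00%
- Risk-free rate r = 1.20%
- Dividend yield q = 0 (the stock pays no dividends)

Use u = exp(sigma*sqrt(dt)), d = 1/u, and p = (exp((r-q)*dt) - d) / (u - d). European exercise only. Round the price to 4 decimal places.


Answer: Price = V(0,0) = 6.3993

Derivation:
dt = T/N = 0.250000
u = exp(sigma*sqrt(dt)) = 1.209250; d = 1/u = 0.826959
p = (exp((r-q)*dt) - d) / (u - d) = 0.460502
Discount per step: exp(-r*dt) = 0.997004
Stock lattice S(k, i) with i counting down-moves:
  k=0: S(0,0) = 51.7200
  k=1: S(1,0) = 62.5424; S(1,1) = 42.7703
  k=2: S(2,0) = 75.6294; S(2,1) = 51.7200; S(2,2) = 35.3693
  k=3: S(3,0) = 91.4548; S(3,1) = 62.5424; S(3,2) = 42.7703; S(3,3) = 29.2490
  k=4: S(4,0) = 110.5916; S(4,1) = 75.6294; S(4,2) = 51.7200; S(4,3) = 35.3693; S(4,4) = 24.1877
Terminal payoffs V(N, i) = max(S_T - K, 0):
  V(4,0) = 54.141646; V(4,1) = 19.179359; V(4,2) = 0.000000; V(4,3) = 0.000000; V(4,4) = 0.000000
Backward induction: V(k, i) = exp(-r*dt) * [p * V(k+1, i) + (1-p) * V(k+1, i+1)].
  V(3,0) = exp(-r*dt) * [p*54.141646 + (1-p)*19.179359] = 35.173868
  V(3,1) = exp(-r*dt) * [p*19.179359 + (1-p)*0.000000] = 8.805669
  V(3,2) = exp(-r*dt) * [p*0.000000 + (1-p)*0.000000] = 0.000000
  V(3,3) = exp(-r*dt) * [p*0.000000 + (1-p)*0.000000] = 0.000000
  V(2,0) = exp(-r*dt) * [p*35.173868 + (1-p)*8.805669] = 20.885516
  V(2,1) = exp(-r*dt) * [p*8.805669 + (1-p)*0.000000] = 4.042878
  V(2,2) = exp(-r*dt) * [p*0.000000 + (1-p)*0.000000] = 0.000000
  V(1,0) = exp(-r*dt) * [p*20.885516 + (1-p)*4.042878] = 11.763596
  V(1,1) = exp(-r*dt) * [p*4.042878 + (1-p)*0.000000] = 1.856175
  V(0,0) = exp(-r*dt) * [p*11.763596 + (1-p)*1.856175] = 6.399331


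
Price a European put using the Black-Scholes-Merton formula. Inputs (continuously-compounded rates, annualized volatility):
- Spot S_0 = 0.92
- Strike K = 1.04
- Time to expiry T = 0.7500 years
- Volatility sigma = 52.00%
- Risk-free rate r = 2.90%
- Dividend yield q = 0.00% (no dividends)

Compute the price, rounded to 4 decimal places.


d1 = (ln(S/K) + (r - q + 0.5*sigma^2) * T) / (sigma * sqrt(T)) = 0.00121616
d2 = d1 - sigma * sqrt(T) = -0.44911705
exp(-rT) = 0.97848483; exp(-qT) = 1.00000000
P = K * exp(-rT) * N(-d2) - S_0 * exp(-qT) * N(-d1)
N(-d1) = 0.49951482; N(-d2) = 0.67332639
P = 1.0400 * 0.97848483 * 0.67332639 - 0.9200 * 1.00000000 * 0.49951482 = 0.2256

Answer: Price = 0.2256


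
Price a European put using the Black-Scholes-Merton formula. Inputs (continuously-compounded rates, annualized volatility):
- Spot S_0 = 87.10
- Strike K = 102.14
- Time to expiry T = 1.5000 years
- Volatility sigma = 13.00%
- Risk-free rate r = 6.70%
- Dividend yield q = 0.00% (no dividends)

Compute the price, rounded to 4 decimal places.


d1 = (ln(S/K) + (r - q + 0.5*sigma^2) * T) / (sigma * sqrt(T)) = -0.28962099
d2 = d1 - sigma * sqrt(T) = -0.44883783
exp(-rT) = 0.90438511; exp(-qT) = 1.00000000
P = K * exp(-rT) * N(-d2) - S_0 * exp(-qT) * N(-d1)
N(-d1) = 0.61394690; N(-d2) = 0.67322568
P = 102.1400 * 0.90438511 * 0.67322568 - 87.1000 * 1.00000000 * 0.61394690 = 8.7137

Answer: Price = 8.7137


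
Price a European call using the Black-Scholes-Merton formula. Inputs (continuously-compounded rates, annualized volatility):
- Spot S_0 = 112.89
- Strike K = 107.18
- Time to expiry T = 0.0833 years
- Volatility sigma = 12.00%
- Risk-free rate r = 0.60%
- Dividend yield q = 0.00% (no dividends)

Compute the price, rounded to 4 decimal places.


d1 = (ln(S/K) + (r - q + 0.5*sigma^2) * T) / (sigma * sqrt(T)) = 1.53039371
d2 = d1 - sigma * sqrt(T) = 1.49575962
exp(-rT) = 0.99950032; exp(-qT) = 1.00000000
C = S_0 * exp(-qT) * N(d1) - K * exp(-rT) * N(d2)
N(d1) = 0.93704035; N(d2) = 0.93264185
C = 112.8900 * 1.00000000 * 0.93704035 - 107.1800 * 0.99950032 * 0.93264185 = 5.8719

Answer: Price = 5.8719


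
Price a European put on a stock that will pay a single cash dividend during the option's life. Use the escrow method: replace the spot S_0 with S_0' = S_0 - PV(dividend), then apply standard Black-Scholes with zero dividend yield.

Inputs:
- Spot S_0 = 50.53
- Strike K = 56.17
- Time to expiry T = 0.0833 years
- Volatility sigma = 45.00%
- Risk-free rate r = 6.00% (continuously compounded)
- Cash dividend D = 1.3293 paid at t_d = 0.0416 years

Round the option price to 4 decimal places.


PV(D) = D * exp(-r * t_d) = 1.3293 * 0.99750711 = 1.32598620
S_0' = S_0 - PV(D) = 50.5300 - 1.32598620 = 49.20401380
d1 = (ln(S_0'/K) + (r + sigma^2/2)*T) / (sigma*sqrt(T)) = -0.91605690
d2 = d1 - sigma*sqrt(T) = -1.04593473
exp(-rT) = 0.99501447
N(-d1) = 0.82018147; N(-d2) = 0.85220442
P = K * exp(-rT) * N(-d2) - S_0' * N(-d1) = 56.1700 * 0.99501447 * 0.85220442 - 49.20401380 * 0.82018147 = 7.2735

Answer: Price = 7.2735


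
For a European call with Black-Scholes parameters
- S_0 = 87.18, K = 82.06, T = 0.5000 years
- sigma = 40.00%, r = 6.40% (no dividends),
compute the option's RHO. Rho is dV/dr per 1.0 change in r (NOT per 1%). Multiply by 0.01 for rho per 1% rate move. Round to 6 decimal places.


Answer: Rho = 22.796020

Derivation:
d1 = 0.4685440139; d2 = 0.1857013014
phi(d1) = 0.3574694841; exp(-qT) = 1.0000000000; exp(-rT) = 0.9685065821
N(d2) = 0.5736604961
Rho = K*T*exp(-rT)*N(d2) = 82.0600 * 0.5000 * 0.9685065821 * 0.5736604961 = 22.796020


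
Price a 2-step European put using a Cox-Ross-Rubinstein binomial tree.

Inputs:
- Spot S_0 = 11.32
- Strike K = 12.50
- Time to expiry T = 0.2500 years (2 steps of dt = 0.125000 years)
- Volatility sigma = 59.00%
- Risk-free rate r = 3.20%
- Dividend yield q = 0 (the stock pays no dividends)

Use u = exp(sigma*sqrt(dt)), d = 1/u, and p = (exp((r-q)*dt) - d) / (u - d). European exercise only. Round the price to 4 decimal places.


dt = T/N = 0.125000
u = exp(sigma*sqrt(dt)) = 1.231948; d = 1/u = 0.811723
p = (exp((r-q)*dt) - d) / (u - d) = 0.457577
Discount per step: exp(-r*dt) = 0.996008
Stock lattice S(k, i) with i counting down-moves:
  k=0: S(0,0) = 11.3200
  k=1: S(1,0) = 13.9456; S(1,1) = 9.1887
  k=2: S(2,0) = 17.1803; S(2,1) = 11.3200; S(2,2) = 7.4587
Terminal payoffs V(N, i) = max(K - S_T, 0):
  V(2,0) = 0.000000; V(2,1) = 1.180000; V(2,2) = 5.041323
Backward induction: V(k, i) = exp(-r*dt) * [p * V(k+1, i) + (1-p) * V(k+1, i+1)].
  V(1,0) = exp(-r*dt) * [p*0.000000 + (1-p)*1.180000] = 0.637504
  V(1,1) = exp(-r*dt) * [p*1.180000 + (1-p)*5.041323] = 3.261399
  V(0,0) = exp(-r*dt) * [p*0.637504 + (1-p)*3.261399] = 2.052539

Answer: Price = V(0,0) = 2.0525


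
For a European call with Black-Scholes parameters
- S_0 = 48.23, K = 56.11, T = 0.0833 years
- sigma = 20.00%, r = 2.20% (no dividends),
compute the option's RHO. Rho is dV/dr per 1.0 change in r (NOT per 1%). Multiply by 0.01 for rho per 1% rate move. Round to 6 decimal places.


Answer: Rho = 0.020584

Derivation:
d1 = -2.5610759930; d2 = -2.6187994718
phi(d1) = 0.0150181824; exp(-qT) = 1.0000000000; exp(-rT) = 0.9981690782
N(d2) = 0.0044119901
Rho = K*T*exp(-rT)*N(d2) = 56.1100 * 0.0833 * 0.9981690782 * 0.0044119901 = 0.020584


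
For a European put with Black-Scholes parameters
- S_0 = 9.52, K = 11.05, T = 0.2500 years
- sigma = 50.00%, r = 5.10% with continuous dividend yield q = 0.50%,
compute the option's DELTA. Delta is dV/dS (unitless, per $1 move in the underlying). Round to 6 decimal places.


d1 = -0.4251423166; d2 = -0.6751423166
phi(d1) = 0.3644698205; exp(-qT) = 0.9987507809; exp(-rT) = 0.9873309369
N(-d1) = 0.6646335343
Delta = -exp(-qT) * N(-d1) = -0.9987507809 * 0.6646335343 = -0.663803

Answer: Delta = -0.663803


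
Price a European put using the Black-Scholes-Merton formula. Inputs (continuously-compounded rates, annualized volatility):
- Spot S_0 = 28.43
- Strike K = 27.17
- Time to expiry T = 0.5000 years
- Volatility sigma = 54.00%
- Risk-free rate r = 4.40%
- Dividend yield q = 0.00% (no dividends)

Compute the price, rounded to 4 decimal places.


d1 = (ln(S/K) + (r - q + 0.5*sigma^2) * T) / (sigma * sqrt(T)) = 0.36725425
d2 = d1 - sigma * sqrt(T) = -0.01458342
exp(-rT) = 0.97824024; exp(-qT) = 1.00000000
P = K * exp(-rT) * N(-d2) - S_0 * exp(-qT) * N(-d1)
N(-d1) = 0.35671469; N(-d2) = 0.50581774
P = 27.1700 * 0.97824024 * 0.50581774 - 28.4300 * 1.00000000 * 0.35671469 = 3.3026

Answer: Price = 3.3026


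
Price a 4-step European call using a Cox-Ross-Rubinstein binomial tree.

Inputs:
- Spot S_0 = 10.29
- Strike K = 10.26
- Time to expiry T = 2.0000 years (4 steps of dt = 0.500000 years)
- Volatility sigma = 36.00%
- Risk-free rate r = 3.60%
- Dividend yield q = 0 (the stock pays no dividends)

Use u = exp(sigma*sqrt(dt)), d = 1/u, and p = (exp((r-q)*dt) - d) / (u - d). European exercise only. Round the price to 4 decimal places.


dt = T/N = 0.500000
u = exp(sigma*sqrt(dt)) = 1.289892; d = 1/u = 0.775259
p = (exp((r-q)*dt) - d) / (u - d) = 0.471995
Discount per step: exp(-r*dt) = 0.982161
Stock lattice S(k, i) with i counting down-moves:
  k=0: S(0,0) = 10.2900
  k=1: S(1,0) = 13.2730; S(1,1) = 7.9774
  k=2: S(2,0) = 17.1207; S(2,1) = 10.2900; S(2,2) = 6.1846
  k=3: S(3,0) = 22.0839; S(3,1) = 13.2730; S(3,2) = 7.9774; S(3,3) = 4.7946
  k=4: S(4,0) = 28.4858; S(4,1) = 17.1207; S(4,2) = 10.2900; S(4,3) = 6.1846; S(4,4) = 3.7171
Terminal payoffs V(N, i) = max(S_T - K, 0):
  V(4,0) = 18.225817; V(4,1) = 6.860720; V(4,2) = 0.030000; V(4,3) = 0.000000; V(4,4) = 0.000000
Backward induction: V(k, i) = exp(-r*dt) * [p * V(k+1, i) + (1-p) * V(k+1, i+1)].
  V(3,0) = exp(-r*dt) * [p*18.225817 + (1-p)*6.860720] = 12.006907
  V(3,1) = exp(-r*dt) * [p*6.860720 + (1-p)*0.030000] = 3.196016
  V(3,2) = exp(-r*dt) * [p*0.030000 + (1-p)*0.000000] = 0.013907
  V(3,3) = exp(-r*dt) * [p*0.000000 + (1-p)*0.000000] = 0.000000
  V(2,0) = exp(-r*dt) * [p*12.006907 + (1-p)*3.196016] = 7.223511
  V(2,1) = exp(-r*dt) * [p*3.196016 + (1-p)*0.013907] = 1.488805
  V(2,2) = exp(-r*dt) * [p*0.013907 + (1-p)*0.000000] = 0.006447
  V(1,0) = exp(-r*dt) * [p*7.223511 + (1-p)*1.488805] = 4.120712
  V(1,1) = exp(-r*dt) * [p*1.488805 + (1-p)*0.006447] = 0.693516
  V(0,0) = exp(-r*dt) * [p*4.120712 + (1-p)*0.693516] = 2.269907

Answer: Price = V(0,0) = 2.2699


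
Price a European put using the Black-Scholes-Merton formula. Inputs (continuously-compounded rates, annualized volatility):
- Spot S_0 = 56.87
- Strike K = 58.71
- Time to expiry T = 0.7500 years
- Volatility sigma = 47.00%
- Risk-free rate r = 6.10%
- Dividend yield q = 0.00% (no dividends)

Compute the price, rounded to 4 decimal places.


Answer: Price = 8.7205

Derivation:
d1 = (ln(S/K) + (r - q + 0.5*sigma^2) * T) / (sigma * sqrt(T)) = 0.23768501
d2 = d1 - sigma * sqrt(T) = -0.16934693
exp(-rT) = 0.95528075; exp(-qT) = 1.00000000
P = K * exp(-rT) * N(-d2) - S_0 * exp(-qT) * N(-d1)
N(-d1) = 0.40606270; N(-d2) = 0.56723812
P = 58.7100 * 0.95528075 * 0.56723812 - 56.8700 * 1.00000000 * 0.40606270 = 8.7205


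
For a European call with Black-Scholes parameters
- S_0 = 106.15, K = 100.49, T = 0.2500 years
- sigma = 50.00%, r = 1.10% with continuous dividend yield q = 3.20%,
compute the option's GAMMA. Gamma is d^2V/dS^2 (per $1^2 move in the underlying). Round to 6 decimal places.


d1 = 0.3231798724; d2 = 0.0731798724
phi(d1) = 0.3786431220; exp(-qT) = 0.9920319148; exp(-rT) = 0.9972537778
Gamma = exp(-qT) * phi(d1) / (S * sigma * sqrt(T)) = 0.9920319148 * 0.3786431220 / (106.1500 * 0.5000 * 0.5000000000) = 0.014155

Answer: Gamma = 0.014155


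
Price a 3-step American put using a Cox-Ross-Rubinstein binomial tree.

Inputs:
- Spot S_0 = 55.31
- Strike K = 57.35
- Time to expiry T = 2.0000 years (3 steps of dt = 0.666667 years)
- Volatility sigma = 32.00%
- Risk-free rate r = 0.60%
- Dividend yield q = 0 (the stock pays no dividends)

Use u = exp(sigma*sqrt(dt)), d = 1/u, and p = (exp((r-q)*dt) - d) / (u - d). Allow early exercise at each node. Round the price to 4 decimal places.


Answer: Price = V(0,0) = 11.5764

Derivation:
dt = T/N = 0.666667
u = exp(sigma*sqrt(dt)) = 1.298590; d = 1/u = 0.770066
p = (exp((r-q)*dt) - d) / (u - d) = 0.442633
Discount per step: exp(-r*dt) = 0.996008
Stock lattice S(k, i) with i counting down-moves:
  k=0: S(0,0) = 55.3100
  k=1: S(1,0) = 71.8250; S(1,1) = 42.5924
  k=2: S(2,0) = 93.2712; S(2,1) = 55.3100; S(2,2) = 32.7989
  k=3: S(3,0) = 121.1210; S(3,1) = 71.8250; S(3,2) = 42.5924; S(3,3) = 25.2573
Terminal payoffs V(N, i) = max(K - S_T, 0):
  V(3,0) = 0.000000; V(3,1) = 0.000000; V(3,2) = 14.757643; V(3,3) = 32.092655
Backward induction: V(k, i) = exp(-r*dt) * [p * V(k+1, i) + (1-p) * V(k+1, i+1)]; then take max(V_cont, immediate exercise) for American.
  V(2,0) = exp(-r*dt) * [p*0.000000 + (1-p)*0.000000] = 0.000000; exercise = 0.000000; V(2,0) = max -> 0.000000
  V(2,1) = exp(-r*dt) * [p*0.000000 + (1-p)*14.757643] = 8.192591; exercise = 2.040000; V(2,1) = max -> 8.192591
  V(2,2) = exp(-r*dt) * [p*14.757643 + (1-p)*32.092655] = 24.322128; exercise = 24.551069; V(2,2) = max -> 24.551069
  V(1,0) = exp(-r*dt) * [p*0.000000 + (1-p)*8.192591] = 4.548053; exercise = 0.000000; V(1,0) = max -> 4.548053
  V(1,1) = exp(-r*dt) * [p*8.192591 + (1-p)*24.551069] = 17.241168; exercise = 14.757643; V(1,1) = max -> 17.241168
  V(0,0) = exp(-r*dt) * [p*4.548053 + (1-p)*17.241168] = 11.576381; exercise = 2.040000; V(0,0) = max -> 11.576381


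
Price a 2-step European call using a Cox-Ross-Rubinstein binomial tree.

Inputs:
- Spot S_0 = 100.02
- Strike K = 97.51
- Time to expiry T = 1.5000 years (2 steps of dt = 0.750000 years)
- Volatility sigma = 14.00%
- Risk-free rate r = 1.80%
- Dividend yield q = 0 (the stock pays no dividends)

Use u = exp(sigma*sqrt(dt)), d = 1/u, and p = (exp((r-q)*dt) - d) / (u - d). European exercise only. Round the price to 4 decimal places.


Answer: Price = V(0,0) = 9.2749

Derivation:
dt = T/N = 0.750000
u = exp(sigma*sqrt(dt)) = 1.128900; d = 1/u = 0.885818
p = (exp((r-q)*dt) - d) / (u - d) = 0.525640
Discount per step: exp(-r*dt) = 0.986591
Stock lattice S(k, i) with i counting down-moves:
  k=0: S(0,0) = 100.0200
  k=1: S(1,0) = 112.9126; S(1,1) = 88.5995
  k=2: S(2,0) = 127.4670; S(2,1) = 100.0200; S(2,2) = 78.4831
Terminal payoffs V(N, i) = max(S_T - K, 0):
  V(2,0) = 29.956971; V(2,1) = 2.510000; V(2,2) = 0.000000
Backward induction: V(k, i) = exp(-r*dt) * [p * V(k+1, i) + (1-p) * V(k+1, i+1)].
  V(1,0) = exp(-r*dt) * [p*29.956971 + (1-p)*2.510000] = 16.710100
  V(1,1) = exp(-r*dt) * [p*2.510000 + (1-p)*0.000000] = 1.301664
  V(0,0) = exp(-r*dt) * [p*16.710100 + (1-p)*1.301664] = 9.274889


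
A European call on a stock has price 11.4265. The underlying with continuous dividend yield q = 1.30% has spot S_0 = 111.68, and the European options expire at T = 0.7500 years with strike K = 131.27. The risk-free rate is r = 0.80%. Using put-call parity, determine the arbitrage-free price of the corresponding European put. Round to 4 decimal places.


Put-call parity: C - P = S_0 * exp(-qT) - K * exp(-rT).
S_0 * exp(-qT) = 111.6800 * 0.99029738 = 110.59641108
K * exp(-rT) = 131.2700 * 0.99401796 = 130.48473814
P = C - S*exp(-qT) + K*exp(-rT)
P = 11.4265 - 110.59641108 + 130.48473814 = 31.3148

Answer: Put price = 31.3148


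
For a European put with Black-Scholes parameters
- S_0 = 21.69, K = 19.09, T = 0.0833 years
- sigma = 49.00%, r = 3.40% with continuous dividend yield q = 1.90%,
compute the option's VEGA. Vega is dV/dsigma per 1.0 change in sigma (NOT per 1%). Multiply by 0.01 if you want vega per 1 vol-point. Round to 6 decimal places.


Answer: Vega = 1.538952

Derivation:
d1 = 0.9824202623; d2 = 0.8409977393
phi(d1) = 0.2462240663; exp(-qT) = 0.9984185518; exp(-rT) = 0.9971718069
Vega = S * exp(-qT) * phi(d1) * sqrt(T) = 21.6900 * 0.9984185518 * 0.2462240663 * 0.2886173938 = 1.538952


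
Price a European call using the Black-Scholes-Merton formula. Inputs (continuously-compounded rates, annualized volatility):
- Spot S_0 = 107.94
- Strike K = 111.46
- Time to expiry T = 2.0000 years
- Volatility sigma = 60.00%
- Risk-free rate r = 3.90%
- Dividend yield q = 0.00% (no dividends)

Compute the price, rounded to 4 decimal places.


d1 = (ln(S/K) + (r - q + 0.5*sigma^2) * T) / (sigma * sqrt(T)) = 0.47836921
d2 = d1 - sigma * sqrt(T) = -0.37015893
exp(-rT) = 0.92496443; exp(-qT) = 1.00000000
C = S_0 * exp(-qT) * N(d1) - K * exp(-rT) * N(d2)
N(d1) = 0.68380628; N(d2) = 0.35563204
C = 107.9400 * 1.00000000 * 0.68380628 - 111.4600 * 0.92496443 * 0.35563204 = 37.1456

Answer: Price = 37.1456


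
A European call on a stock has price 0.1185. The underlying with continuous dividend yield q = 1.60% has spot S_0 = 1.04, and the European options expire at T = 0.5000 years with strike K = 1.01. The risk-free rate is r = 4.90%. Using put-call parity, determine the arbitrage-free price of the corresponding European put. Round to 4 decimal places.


Answer: Put price = 0.0723

Derivation:
Put-call parity: C - P = S_0 * exp(-qT) - K * exp(-rT).
S_0 * exp(-qT) = 1.0400 * 0.99203191 = 1.03171319
K * exp(-rT) = 1.0100 * 0.97579769 = 0.98555567
P = C - S*exp(-qT) + K*exp(-rT)
P = 0.1185 - 1.03171319 + 0.98555567 = 0.0723


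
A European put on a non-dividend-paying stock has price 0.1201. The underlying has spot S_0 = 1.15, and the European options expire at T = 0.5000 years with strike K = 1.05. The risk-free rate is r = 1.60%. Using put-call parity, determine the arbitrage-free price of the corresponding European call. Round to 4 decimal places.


Answer: Call price = 0.2285

Derivation:
Put-call parity: C - P = S_0 * exp(-qT) - K * exp(-rT).
S_0 * exp(-qT) = 1.1500 * 1.00000000 = 1.15000000
K * exp(-rT) = 1.0500 * 0.99203191 = 1.04163351
C = P + S*exp(-qT) - K*exp(-rT)
C = 0.1201 + 1.15000000 - 1.04163351 = 0.2285


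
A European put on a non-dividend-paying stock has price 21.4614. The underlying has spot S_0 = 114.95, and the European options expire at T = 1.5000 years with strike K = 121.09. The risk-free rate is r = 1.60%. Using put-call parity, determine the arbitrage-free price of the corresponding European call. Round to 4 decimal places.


Answer: Call price = 18.1930

Derivation:
Put-call parity: C - P = S_0 * exp(-qT) - K * exp(-rT).
S_0 * exp(-qT) = 114.9500 * 1.00000000 = 114.95000000
K * exp(-rT) = 121.0900 * 0.97628571 = 118.21843659
C = P + S*exp(-qT) - K*exp(-rT)
C = 21.4614 + 114.95000000 - 118.21843659 = 18.1930


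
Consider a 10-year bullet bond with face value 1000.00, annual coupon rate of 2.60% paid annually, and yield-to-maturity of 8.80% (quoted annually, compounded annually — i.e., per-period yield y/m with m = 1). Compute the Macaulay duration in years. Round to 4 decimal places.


Answer: Macaulay duration = 8.5411 years

Derivation:
Coupon per period c = face * coupon_rate / m = 26.000000
Periods per year m = 1; per-period yield y/m = 0.088000
Number of cashflows N = 10
Cashflows (t years, CF_t, discount factor 1/(1+y/m)^(m*t), PV):
  t = 1.0000: CF_t = 26.000000, DF = 0.919118, PV = 23.897059
  t = 2.0000: CF_t = 26.000000, DF = 0.844777, PV = 21.964208
  t = 3.0000: CF_t = 26.000000, DF = 0.776450, PV = 20.187692
  t = 4.0000: CF_t = 26.000000, DF = 0.713649, PV = 18.554864
  t = 5.0000: CF_t = 26.000000, DF = 0.655927, PV = 17.054103
  t = 6.0000: CF_t = 26.000000, DF = 0.602874, PV = 15.674727
  t = 7.0000: CF_t = 26.000000, DF = 0.554112, PV = 14.406918
  t = 8.0000: CF_t = 26.000000, DF = 0.509294, PV = 13.241652
  t = 9.0000: CF_t = 26.000000, DF = 0.468101, PV = 12.170636
  t = 10.0000: CF_t = 1026.000000, DF = 0.430240, PV = 441.426506
Price P = sum_t PV_t = 598.578364
Macaulay numerator sum_t t * PV_t:
  t * PV_t at t = 1.0000: 23.897059
  t * PV_t at t = 2.0000: 43.928417
  t * PV_t at t = 3.0000: 60.563075
  t * PV_t at t = 4.0000: 74.219454
  t * PV_t at t = 5.0000: 85.270513
  t * PV_t at t = 6.0000: 94.048360
  t * PV_t at t = 7.0000: 100.848425
  t * PV_t at t = 8.0000: 105.933220
  t * PV_t at t = 9.0000: 109.535728
  t * PV_t at t = 10.0000: 4414.265058
Macaulay duration D = (sum_t t * PV_t) / P = 5112.509309 / 598.578364 = 8.541086


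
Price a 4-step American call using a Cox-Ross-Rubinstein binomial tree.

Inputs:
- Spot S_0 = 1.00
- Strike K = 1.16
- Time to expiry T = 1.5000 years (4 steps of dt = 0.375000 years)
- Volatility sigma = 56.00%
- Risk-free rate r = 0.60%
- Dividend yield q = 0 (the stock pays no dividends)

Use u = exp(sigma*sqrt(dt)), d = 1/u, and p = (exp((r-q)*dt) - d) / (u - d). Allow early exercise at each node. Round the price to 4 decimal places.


Answer: Price = V(0,0) = 0.2238

Derivation:
dt = T/N = 0.375000
u = exp(sigma*sqrt(dt)) = 1.409068; d = 1/u = 0.709689
p = (exp((r-q)*dt) - d) / (u - d) = 0.418319
Discount per step: exp(-r*dt) = 0.997753
Stock lattice S(k, i) with i counting down-moves:
  k=0: S(0,0) = 1.0000
  k=1: S(1,0) = 1.4091; S(1,1) = 0.7097
  k=2: S(2,0) = 1.9855; S(2,1) = 1.0000; S(2,2) = 0.5037
  k=3: S(3,0) = 2.7977; S(3,1) = 1.4091; S(3,2) = 0.7097; S(3,3) = 0.3574
  k=4: S(4,0) = 3.9421; S(4,1) = 1.9855; S(4,2) = 1.0000; S(4,3) = 0.5037; S(4,4) = 0.2537
Terminal payoffs V(N, i) = max(S_T - K, 0):
  V(4,0) = 2.782103; V(4,1) = 0.825473; V(4,2) = 0.000000; V(4,3) = 0.000000; V(4,4) = 0.000000
Backward induction: V(k, i) = exp(-r*dt) * [p * V(k+1, i) + (1-p) * V(k+1, i+1)]; then take max(V_cont, immediate exercise) for American.
  V(3,0) = exp(-r*dt) * [p*2.782103 + (1-p)*0.825473] = 1.640274; exercise = 1.637667; V(3,0) = max -> 1.640274
  V(3,1) = exp(-r*dt) * [p*0.825473 + (1-p)*0.000000] = 0.344535; exercise = 0.249068; V(3,1) = max -> 0.344535
  V(3,2) = exp(-r*dt) * [p*0.000000 + (1-p)*0.000000] = 0.000000; exercise = 0.000000; V(3,2) = max -> 0.000000
  V(3,3) = exp(-r*dt) * [p*0.000000 + (1-p)*0.000000] = 0.000000; exercise = 0.000000; V(3,3) = max -> 0.000000
  V(2,0) = exp(-r*dt) * [p*1.640274 + (1-p)*0.344535] = 0.884575; exercise = 0.825473; V(2,0) = max -> 0.884575
  V(2,1) = exp(-r*dt) * [p*0.344535 + (1-p)*0.000000] = 0.143802; exercise = 0.000000; V(2,1) = max -> 0.143802
  V(2,2) = exp(-r*dt) * [p*0.000000 + (1-p)*0.000000] = 0.000000; exercise = 0.000000; V(2,2) = max -> 0.000000
  V(1,0) = exp(-r*dt) * [p*0.884575 + (1-p)*0.143802] = 0.452661; exercise = 0.249068; V(1,0) = max -> 0.452661
  V(1,1) = exp(-r*dt) * [p*0.143802 + (1-p)*0.000000] = 0.060020; exercise = 0.000000; V(1,1) = max -> 0.060020
  V(0,0) = exp(-r*dt) * [p*0.452661 + (1-p)*0.060020] = 0.223765; exercise = 0.000000; V(0,0) = max -> 0.223765


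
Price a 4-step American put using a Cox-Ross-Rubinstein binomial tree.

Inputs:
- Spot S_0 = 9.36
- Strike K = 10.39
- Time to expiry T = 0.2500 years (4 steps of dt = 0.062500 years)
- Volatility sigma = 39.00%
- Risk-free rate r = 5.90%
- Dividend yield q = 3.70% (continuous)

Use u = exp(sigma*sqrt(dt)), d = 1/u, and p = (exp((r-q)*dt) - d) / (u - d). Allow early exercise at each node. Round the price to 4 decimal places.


dt = T/N = 0.062500
u = exp(sigma*sqrt(dt)) = 1.102411; d = 1/u = 0.907102
p = (exp((r-q)*dt) - d) / (u - d) = 0.482689
Discount per step: exp(-r*dt) = 0.996319
Stock lattice S(k, i) with i counting down-moves:
  k=0: S(0,0) = 9.3600
  k=1: S(1,0) = 10.3186; S(1,1) = 8.4905
  k=2: S(2,0) = 11.3753; S(2,1) = 9.3600; S(2,2) = 7.7017
  k=3: S(3,0) = 12.5403; S(3,1) = 10.3186; S(3,2) = 8.4905; S(3,3) = 6.9863
  k=4: S(4,0) = 13.8245; S(4,1) = 11.3753; S(4,2) = 9.3600; S(4,3) = 7.7017; S(4,4) = 6.3373
Terminal payoffs V(N, i) = max(K - S_T, 0):
  V(4,0) = 0.000000; V(4,1) = 0.000000; V(4,2) = 1.030000; V(4,3) = 2.688268; V(4,4) = 4.052748
Backward induction: V(k, i) = exp(-r*dt) * [p * V(k+1, i) + (1-p) * V(k+1, i+1)]; then take max(V_cont, immediate exercise) for American.
  V(3,0) = exp(-r*dt) * [p*0.000000 + (1-p)*0.000000] = 0.000000; exercise = 0.000000; V(3,0) = max -> 0.000000
  V(3,1) = exp(-r*dt) * [p*0.000000 + (1-p)*1.030000] = 0.530869; exercise = 0.071429; V(3,1) = max -> 0.530869
  V(3,2) = exp(-r*dt) * [p*1.030000 + (1-p)*2.688268] = 1.880891; exercise = 1.899522; V(3,2) = max -> 1.899522
  V(3,3) = exp(-r*dt) * [p*2.688268 + (1-p)*4.052748] = 3.381635; exercise = 3.403741; V(3,3) = max -> 3.403741
  V(2,0) = exp(-r*dt) * [p*0.000000 + (1-p)*0.530869] = 0.273613; exercise = 0.000000; V(2,0) = max -> 0.273613
  V(2,1) = exp(-r*dt) * [p*0.530869 + (1-p)*1.899522] = 1.234328; exercise = 1.030000; V(2,1) = max -> 1.234328
  V(2,2) = exp(-r*dt) * [p*1.899522 + (1-p)*3.403741] = 2.667815; exercise = 2.688268; V(2,2) = max -> 2.688268
  V(1,0) = exp(-r*dt) * [p*0.273613 + (1-p)*1.234328] = 0.767765; exercise = 0.071429; V(1,0) = max -> 0.767765
  V(1,1) = exp(-r*dt) * [p*1.234328 + (1-p)*2.688268] = 1.979155; exercise = 1.899522; V(1,1) = max -> 1.979155
  V(0,0) = exp(-r*dt) * [p*0.767765 + (1-p)*1.979155] = 1.389298; exercise = 1.030000; V(0,0) = max -> 1.389298

Answer: Price = V(0,0) = 1.3893


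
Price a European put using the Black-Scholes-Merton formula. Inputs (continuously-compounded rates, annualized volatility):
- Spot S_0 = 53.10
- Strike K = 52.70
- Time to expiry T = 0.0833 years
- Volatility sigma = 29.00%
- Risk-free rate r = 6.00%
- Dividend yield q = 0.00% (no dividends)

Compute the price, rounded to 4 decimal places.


Answer: Price = 1.4499

Derivation:
d1 = (ln(S/K) + (r - q + 0.5*sigma^2) * T) / (sigma * sqrt(T)) = 0.19190467
d2 = d1 - sigma * sqrt(T) = 0.10820563
exp(-rT) = 0.99501447; exp(-qT) = 1.00000000
P = K * exp(-rT) * N(-d2) - S_0 * exp(-qT) * N(-d1)
N(-d1) = 0.42390844; N(-d2) = 0.45691629
P = 52.7000 * 0.99501447 * 0.45691629 - 53.1000 * 1.00000000 * 0.42390844 = 1.4499


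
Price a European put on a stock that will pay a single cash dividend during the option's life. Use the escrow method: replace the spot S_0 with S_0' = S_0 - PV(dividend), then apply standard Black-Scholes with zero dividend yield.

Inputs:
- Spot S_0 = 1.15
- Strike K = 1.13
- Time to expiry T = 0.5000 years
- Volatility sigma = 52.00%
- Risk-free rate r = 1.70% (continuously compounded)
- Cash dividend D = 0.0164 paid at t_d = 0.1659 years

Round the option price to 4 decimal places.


Answer: Price = 0.1579

Derivation:
PV(D) = D * exp(-r * t_d) = 0.0164 * 0.99718367 = 0.01635381
S_0' = S_0 - PV(D) = 1.1500 - 0.01635381 = 1.13364619
d1 = (ln(S_0'/K) + (r + sigma^2/2)*T) / (sigma*sqrt(T)) = 0.21572610
d2 = d1 - sigma*sqrt(T) = -0.15196943
exp(-rT) = 0.99153602
N(-d1) = 0.41460063; N(-d2) = 0.56039448
P = K * exp(-rT) * N(-d2) - S_0' * N(-d1) = 1.1300 * 0.99153602 * 0.56039448 - 1.13364619 * 0.41460063 = 0.1579


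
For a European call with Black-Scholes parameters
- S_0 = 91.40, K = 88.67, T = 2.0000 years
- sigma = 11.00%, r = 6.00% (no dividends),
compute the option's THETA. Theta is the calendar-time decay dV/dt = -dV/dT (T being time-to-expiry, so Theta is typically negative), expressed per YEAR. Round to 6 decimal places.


Answer: Theta = -4.657831

Derivation:
d1 = 1.0441001492; d2 = 0.8885366574
phi(d1) = 0.2313066189; exp(-qT) = 1.0000000000; exp(-rT) = 0.8869204367
Theta = -S*exp(-qT)*phi(d1)*sigma/(2*sqrt(T)) - r*K*exp(-rT)*N(d2) + q*S*exp(-qT)*N(d1)
N(d1) = 0.8517804716; N(d2) = 0.8128739267; sqrt(T) = 1.4142135624
Term 1 = -91.4000 * 1.0000000000 * 0.2313066189 * 0.1100 / (2 * 1.4142135624) = -0.8222084727
Term 2 = -0.0600 * 88.6700 * 0.8869204367 * 0.8128739267 = -3.8356221205
Term 3 = 0 (no dividend yield, q = 0)
Theta = -0.8222084727 + (-3.8356221205) + (0.0000000000) = -4.657831
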